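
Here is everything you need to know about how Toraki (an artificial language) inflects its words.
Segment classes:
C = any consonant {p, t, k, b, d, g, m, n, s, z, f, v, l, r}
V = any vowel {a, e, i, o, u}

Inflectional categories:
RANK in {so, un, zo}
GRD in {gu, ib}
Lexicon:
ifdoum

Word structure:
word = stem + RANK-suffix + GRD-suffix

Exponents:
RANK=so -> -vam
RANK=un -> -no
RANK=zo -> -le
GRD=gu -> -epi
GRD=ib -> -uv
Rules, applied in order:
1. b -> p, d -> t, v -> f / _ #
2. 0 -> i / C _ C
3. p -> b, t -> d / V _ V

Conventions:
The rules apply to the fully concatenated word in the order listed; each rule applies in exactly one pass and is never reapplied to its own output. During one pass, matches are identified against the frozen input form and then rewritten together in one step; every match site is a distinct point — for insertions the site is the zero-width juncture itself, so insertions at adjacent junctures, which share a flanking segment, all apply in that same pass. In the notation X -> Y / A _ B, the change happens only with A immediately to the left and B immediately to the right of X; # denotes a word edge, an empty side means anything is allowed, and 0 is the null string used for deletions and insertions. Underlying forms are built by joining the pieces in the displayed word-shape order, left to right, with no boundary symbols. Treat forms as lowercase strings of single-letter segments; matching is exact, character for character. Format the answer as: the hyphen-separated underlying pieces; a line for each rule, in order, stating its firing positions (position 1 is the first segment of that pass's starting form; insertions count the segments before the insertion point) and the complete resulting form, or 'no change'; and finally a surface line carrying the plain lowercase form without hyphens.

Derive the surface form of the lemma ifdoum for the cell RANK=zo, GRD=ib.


underlying: ifdoum-le-uv
1. b -> p, d -> t, v -> f / _ #: fires at position(s) 10: ifdoumleuf
2. 0 -> i / C _ C: inserts after position(s) 2, 6: ifidoumileuf
3. p -> b, t -> d / V _ V: no change
surface: ifidoumileuf


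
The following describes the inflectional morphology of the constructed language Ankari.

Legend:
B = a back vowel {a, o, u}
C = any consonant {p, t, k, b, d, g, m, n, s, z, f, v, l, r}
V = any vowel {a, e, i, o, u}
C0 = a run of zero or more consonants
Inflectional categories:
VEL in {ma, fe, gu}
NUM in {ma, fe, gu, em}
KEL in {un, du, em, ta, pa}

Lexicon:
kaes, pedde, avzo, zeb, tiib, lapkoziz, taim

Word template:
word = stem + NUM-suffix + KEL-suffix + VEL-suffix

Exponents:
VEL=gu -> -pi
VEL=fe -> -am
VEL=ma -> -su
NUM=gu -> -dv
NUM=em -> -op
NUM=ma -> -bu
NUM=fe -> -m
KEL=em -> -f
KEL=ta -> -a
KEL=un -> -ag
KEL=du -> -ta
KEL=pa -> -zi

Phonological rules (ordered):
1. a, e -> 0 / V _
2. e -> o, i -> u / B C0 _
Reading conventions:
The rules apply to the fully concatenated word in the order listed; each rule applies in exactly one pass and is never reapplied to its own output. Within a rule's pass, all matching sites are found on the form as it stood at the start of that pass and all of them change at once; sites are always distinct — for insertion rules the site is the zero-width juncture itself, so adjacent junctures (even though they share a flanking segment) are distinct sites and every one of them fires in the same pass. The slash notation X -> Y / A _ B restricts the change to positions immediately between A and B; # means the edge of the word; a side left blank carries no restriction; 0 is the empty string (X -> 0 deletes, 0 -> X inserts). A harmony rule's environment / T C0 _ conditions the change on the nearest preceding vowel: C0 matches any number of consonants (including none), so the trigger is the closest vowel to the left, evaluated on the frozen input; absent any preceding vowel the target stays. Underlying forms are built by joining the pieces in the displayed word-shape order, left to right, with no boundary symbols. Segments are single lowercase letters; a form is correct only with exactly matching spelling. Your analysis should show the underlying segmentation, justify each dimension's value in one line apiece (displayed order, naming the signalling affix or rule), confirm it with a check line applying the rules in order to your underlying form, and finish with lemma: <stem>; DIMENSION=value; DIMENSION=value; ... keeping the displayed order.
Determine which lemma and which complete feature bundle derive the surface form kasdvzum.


underlying: kaes-dv-zi-am
VEL=fe - signalled by the affix -am
NUM=gu - signalled by the affix -dv
KEL=pa - signalled by the affix -zi
check: kaesdvziam -> kasdvzim -> kasdvzum
lemma: kaes; VEL=fe; NUM=gu; KEL=pa


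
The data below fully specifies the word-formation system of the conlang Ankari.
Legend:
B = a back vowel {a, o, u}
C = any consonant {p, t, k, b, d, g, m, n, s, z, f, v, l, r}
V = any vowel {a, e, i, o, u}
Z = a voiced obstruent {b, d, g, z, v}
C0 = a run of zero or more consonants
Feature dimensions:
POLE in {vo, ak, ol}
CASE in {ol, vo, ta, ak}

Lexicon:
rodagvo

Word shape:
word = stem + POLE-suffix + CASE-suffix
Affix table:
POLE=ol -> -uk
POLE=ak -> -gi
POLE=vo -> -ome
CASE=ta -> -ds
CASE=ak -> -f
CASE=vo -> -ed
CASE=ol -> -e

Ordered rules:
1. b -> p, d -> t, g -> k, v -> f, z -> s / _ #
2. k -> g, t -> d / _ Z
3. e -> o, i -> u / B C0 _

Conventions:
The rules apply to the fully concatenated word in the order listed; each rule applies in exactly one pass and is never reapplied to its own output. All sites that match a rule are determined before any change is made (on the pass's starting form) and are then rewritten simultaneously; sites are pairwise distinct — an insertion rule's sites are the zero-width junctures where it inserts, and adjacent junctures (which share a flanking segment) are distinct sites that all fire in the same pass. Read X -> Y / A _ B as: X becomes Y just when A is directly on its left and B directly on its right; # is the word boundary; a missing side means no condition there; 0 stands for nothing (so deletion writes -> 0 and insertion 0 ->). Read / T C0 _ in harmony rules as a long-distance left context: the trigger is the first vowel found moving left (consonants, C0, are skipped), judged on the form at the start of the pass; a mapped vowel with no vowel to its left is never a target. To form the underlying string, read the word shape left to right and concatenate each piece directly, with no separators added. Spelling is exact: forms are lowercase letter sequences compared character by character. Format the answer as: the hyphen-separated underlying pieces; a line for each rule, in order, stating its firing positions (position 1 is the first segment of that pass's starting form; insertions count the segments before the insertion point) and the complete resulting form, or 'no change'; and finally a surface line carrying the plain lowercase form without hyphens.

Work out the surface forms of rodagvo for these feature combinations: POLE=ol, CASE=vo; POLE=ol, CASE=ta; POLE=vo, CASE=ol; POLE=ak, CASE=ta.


cell POLE=ol, CASE=vo:
underlying: rodagvo-uk-ed
1. b -> p, d -> t, g -> k, v -> f, z -> s / _ #: fires at position(s) 11: rodagvouket
2. k -> g, t -> d / _ Z: no change
3. e -> o, i -> u / B C0 _: fires at position(s) 10: rodagvoukot
surface: rodagvoukot

cell POLE=ol, CASE=ta:
underlying: rodagvo-uk-ds
1. b -> p, d -> t, g -> k, v -> f, z -> s / _ #: no change
2. k -> g, t -> d / _ Z: fires at position(s) 9: rodagvougds
3. e -> o, i -> u / B C0 _: no change
surface: rodagvougds

cell POLE=vo, CASE=ol:
underlying: rodagvo-ome-e
1. b -> p, d -> t, g -> k, v -> f, z -> s / _ #: no change
2. k -> g, t -> d / _ Z: no change
3. e -> o, i -> u / B C0 _: fires at position(s) 10: rodagvoomoe
surface: rodagvoomoe

cell POLE=ak, CASE=ta:
underlying: rodagvo-gi-ds
1. b -> p, d -> t, g -> k, v -> f, z -> s / _ #: no change
2. k -> g, t -> d / _ Z: no change
3. e -> o, i -> u / B C0 _: fires at position(s) 9: rodagvoguds
surface: rodagvoguds


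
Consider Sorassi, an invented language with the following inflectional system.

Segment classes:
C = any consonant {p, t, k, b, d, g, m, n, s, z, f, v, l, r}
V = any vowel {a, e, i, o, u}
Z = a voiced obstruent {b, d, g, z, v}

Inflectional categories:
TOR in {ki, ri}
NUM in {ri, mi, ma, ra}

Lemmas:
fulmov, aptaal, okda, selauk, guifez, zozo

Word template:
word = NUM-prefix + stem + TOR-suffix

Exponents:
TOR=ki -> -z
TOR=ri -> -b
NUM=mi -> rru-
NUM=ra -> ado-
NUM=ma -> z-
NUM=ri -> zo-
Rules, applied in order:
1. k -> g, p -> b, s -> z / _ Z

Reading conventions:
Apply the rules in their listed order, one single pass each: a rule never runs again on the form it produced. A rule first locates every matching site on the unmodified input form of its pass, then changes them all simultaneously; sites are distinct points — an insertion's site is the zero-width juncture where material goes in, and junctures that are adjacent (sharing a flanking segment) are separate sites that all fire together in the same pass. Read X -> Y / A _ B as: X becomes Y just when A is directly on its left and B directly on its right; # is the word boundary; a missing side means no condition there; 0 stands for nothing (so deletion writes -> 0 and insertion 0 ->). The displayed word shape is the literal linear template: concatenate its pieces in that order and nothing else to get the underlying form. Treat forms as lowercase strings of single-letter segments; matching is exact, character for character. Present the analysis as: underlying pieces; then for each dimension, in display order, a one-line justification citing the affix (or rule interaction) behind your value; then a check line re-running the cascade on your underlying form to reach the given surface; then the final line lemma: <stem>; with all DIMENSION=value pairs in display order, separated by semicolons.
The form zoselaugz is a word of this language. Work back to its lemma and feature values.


underlying: zo-selauk-z
TOR=ki - signalled by the affix -z
NUM=ri - signalled by the affix zo-
check: zoselaukz -> zoselaugz
lemma: selauk; TOR=ki; NUM=ri


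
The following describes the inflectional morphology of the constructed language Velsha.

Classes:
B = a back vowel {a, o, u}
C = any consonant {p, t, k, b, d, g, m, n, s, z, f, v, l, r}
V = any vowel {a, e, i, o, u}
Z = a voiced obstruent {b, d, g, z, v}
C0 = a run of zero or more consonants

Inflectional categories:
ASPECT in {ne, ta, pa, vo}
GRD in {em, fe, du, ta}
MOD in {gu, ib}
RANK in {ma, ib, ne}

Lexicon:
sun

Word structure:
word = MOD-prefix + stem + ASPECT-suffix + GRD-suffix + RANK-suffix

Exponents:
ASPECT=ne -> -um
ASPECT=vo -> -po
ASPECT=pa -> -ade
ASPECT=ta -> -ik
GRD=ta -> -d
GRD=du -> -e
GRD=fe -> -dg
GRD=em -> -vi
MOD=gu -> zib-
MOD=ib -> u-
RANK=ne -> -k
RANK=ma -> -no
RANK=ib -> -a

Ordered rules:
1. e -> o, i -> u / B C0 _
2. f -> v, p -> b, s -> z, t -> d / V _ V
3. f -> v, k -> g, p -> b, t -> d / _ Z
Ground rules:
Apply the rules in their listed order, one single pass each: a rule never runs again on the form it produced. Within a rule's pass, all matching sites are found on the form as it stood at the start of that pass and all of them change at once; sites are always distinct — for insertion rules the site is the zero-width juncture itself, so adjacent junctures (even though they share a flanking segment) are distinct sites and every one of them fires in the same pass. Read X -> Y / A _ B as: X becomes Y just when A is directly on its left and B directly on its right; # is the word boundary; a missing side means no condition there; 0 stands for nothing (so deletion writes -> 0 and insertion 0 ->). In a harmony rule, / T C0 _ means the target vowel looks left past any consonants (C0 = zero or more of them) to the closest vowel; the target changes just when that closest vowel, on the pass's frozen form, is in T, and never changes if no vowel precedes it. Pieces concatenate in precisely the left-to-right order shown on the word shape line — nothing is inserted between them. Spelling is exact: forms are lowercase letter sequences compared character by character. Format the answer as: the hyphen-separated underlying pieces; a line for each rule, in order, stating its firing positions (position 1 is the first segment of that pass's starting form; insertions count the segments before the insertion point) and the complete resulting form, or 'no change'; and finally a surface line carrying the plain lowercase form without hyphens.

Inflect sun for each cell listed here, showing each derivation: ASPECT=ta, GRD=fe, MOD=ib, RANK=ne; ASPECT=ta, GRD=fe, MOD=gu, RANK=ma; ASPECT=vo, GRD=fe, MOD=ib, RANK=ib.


cell ASPECT=ta, GRD=fe, MOD=ib, RANK=ne:
underlying: u-sun-ik-dg-k
1. e -> o, i -> u / B C0 _: fires at position(s) 5: usunukdgk
2. f -> v, p -> b, s -> z, t -> d / V _ V: fires at position(s) 2: uzunukdgk
3. f -> v, k -> g, p -> b, t -> d / _ Z: fires at position(s) 6: uzunugdgk
surface: uzunugdgk

cell ASPECT=ta, GRD=fe, MOD=gu, RANK=ma:
underlying: zib-sun-ik-dg-no
1. e -> o, i -> u / B C0 _: fires at position(s) 7: zibsunukdgno
2. f -> v, p -> b, s -> z, t -> d / V _ V: no change
3. f -> v, k -> g, p -> b, t -> d / _ Z: fires at position(s) 8: zibsunugdgno
surface: zibsunugdgno

cell ASPECT=vo, GRD=fe, MOD=ib, RANK=ib:
underlying: u-sun-po-dg-a
1. e -> o, i -> u / B C0 _: no change
2. f -> v, p -> b, s -> z, t -> d / V _ V: fires at position(s) 2: uzunpodga
3. f -> v, k -> g, p -> b, t -> d / _ Z: no change
surface: uzunpodga


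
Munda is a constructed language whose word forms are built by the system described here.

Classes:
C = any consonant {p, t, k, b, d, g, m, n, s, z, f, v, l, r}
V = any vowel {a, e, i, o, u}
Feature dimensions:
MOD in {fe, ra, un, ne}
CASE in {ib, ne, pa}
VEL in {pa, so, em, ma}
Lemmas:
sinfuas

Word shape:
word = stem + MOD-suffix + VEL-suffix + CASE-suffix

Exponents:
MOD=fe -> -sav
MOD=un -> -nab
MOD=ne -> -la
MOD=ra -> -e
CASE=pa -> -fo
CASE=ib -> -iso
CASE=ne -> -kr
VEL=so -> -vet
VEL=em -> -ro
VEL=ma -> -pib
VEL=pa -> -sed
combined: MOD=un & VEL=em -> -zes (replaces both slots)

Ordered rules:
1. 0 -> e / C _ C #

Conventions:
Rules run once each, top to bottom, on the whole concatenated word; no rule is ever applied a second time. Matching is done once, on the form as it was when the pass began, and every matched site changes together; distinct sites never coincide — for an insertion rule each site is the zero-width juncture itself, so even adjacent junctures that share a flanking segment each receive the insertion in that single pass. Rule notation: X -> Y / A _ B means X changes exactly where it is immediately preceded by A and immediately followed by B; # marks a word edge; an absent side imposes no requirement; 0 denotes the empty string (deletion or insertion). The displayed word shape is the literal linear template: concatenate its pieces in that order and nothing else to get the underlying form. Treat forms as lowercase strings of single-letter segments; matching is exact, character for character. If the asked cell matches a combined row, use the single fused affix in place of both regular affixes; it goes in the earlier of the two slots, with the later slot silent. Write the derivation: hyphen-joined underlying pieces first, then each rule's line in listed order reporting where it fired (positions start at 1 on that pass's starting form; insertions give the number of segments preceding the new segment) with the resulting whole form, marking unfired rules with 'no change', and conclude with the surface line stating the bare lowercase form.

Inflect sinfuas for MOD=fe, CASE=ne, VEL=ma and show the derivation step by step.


underlying: sinfuas-sav-pib-kr
1. 0 -> e / C _ C #: inserts after position(s) 14: sinfuassavpibker
surface: sinfuassavpibker


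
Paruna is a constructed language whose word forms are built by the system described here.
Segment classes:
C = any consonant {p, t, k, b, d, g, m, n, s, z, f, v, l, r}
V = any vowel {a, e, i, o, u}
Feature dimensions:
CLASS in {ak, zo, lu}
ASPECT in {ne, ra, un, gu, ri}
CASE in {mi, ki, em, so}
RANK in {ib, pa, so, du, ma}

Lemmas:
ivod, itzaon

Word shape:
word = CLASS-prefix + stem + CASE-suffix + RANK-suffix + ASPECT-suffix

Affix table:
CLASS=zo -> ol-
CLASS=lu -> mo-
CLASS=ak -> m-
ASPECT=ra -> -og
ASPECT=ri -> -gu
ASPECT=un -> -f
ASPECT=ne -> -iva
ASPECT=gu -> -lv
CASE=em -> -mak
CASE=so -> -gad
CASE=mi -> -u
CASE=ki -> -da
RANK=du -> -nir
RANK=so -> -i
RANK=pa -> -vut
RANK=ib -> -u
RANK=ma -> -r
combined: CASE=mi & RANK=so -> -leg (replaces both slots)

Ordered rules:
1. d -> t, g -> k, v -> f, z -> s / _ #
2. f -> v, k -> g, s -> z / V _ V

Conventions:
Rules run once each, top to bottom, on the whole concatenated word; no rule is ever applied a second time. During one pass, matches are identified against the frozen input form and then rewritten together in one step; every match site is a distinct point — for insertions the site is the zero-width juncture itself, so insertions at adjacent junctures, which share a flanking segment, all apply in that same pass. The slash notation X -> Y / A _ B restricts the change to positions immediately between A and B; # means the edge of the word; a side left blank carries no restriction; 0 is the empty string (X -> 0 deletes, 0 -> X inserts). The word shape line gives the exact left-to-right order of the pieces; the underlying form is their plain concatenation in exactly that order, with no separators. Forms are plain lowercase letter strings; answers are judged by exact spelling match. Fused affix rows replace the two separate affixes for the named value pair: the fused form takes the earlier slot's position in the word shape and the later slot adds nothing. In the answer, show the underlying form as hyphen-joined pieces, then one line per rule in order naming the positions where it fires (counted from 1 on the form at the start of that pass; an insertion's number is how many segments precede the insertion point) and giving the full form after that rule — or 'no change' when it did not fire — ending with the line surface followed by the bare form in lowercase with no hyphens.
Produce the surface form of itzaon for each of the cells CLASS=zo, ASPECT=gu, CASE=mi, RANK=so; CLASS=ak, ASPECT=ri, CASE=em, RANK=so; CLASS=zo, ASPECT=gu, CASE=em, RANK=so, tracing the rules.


cell CLASS=zo, ASPECT=gu, CASE=mi, RANK=so:
underlying: ol-itzaon-leg-lv
1. d -> t, g -> k, v -> f, z -> s / _ #: fires at position(s) 13: olitzaonleglf
2. f -> v, k -> g, s -> z / V _ V: no change
surface: olitzaonleglf

cell CLASS=ak, ASPECT=ri, CASE=em, RANK=so:
underlying: m-itzaon-mak-i-gu
1. d -> t, g -> k, v -> f, z -> s / _ #: no change
2. f -> v, k -> g, s -> z / V _ V: fires at position(s) 10: mitzaonmagigu
surface: mitzaonmagigu

cell CLASS=zo, ASPECT=gu, CASE=em, RANK=so:
underlying: ol-itzaon-mak-i-lv
1. d -> t, g -> k, v -> f, z -> s / _ #: fires at position(s) 14: olitzaonmakilf
2. f -> v, k -> g, s -> z / V _ V: fires at position(s) 11: olitzaonmagilf
surface: olitzaonmagilf


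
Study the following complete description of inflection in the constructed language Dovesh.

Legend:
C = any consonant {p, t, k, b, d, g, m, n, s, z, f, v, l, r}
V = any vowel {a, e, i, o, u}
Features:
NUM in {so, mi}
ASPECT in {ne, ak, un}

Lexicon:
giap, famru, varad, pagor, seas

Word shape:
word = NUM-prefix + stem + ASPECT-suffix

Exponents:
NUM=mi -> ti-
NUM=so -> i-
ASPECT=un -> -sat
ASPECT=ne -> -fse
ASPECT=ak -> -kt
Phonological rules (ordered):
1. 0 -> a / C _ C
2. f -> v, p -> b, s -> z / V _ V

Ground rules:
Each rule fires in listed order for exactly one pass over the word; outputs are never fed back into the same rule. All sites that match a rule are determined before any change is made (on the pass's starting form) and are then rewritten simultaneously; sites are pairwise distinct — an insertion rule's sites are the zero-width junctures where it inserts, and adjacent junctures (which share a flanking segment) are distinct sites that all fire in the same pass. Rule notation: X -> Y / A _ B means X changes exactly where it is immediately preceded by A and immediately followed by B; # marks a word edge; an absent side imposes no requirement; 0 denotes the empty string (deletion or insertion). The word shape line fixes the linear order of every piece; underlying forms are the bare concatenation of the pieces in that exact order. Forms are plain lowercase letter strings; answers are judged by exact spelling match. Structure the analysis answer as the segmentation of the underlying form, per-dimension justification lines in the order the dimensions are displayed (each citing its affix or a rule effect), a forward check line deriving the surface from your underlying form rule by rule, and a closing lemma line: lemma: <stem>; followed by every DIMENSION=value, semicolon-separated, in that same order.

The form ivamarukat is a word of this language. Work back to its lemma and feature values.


underlying: i-famru-kt
NUM=so - signalled by the affix i-
ASPECT=ak - signalled by the affix -kt
check: ifamrukt -> ifamarukat -> ivamarukat
lemma: famru; NUM=so; ASPECT=ak


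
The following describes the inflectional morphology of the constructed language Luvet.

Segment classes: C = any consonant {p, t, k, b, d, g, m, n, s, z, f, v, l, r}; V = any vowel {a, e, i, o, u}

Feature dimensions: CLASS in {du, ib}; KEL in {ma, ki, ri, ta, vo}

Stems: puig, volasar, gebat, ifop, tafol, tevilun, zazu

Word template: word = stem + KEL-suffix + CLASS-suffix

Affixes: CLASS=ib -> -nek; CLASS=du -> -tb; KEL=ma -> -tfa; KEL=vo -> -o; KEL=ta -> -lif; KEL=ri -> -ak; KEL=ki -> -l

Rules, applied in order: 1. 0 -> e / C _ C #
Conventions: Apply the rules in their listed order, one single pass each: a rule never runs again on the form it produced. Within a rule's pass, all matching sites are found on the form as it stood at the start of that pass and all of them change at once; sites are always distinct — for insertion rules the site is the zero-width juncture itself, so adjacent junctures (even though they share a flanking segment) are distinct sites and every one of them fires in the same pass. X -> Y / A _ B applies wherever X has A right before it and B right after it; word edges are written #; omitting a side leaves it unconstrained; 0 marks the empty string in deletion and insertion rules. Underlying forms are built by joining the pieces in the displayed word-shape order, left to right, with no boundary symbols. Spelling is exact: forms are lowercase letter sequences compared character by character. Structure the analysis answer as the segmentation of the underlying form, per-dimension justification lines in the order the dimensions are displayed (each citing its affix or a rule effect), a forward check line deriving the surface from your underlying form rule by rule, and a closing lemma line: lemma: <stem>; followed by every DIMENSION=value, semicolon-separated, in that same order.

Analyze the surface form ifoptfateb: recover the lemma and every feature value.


underlying: ifop-tfa-tb
CLASS=du - signalled by the affix -tb
KEL=ma - signalled by the affix -tfa
check: ifoptfatb -> ifoptfateb
lemma: ifop; CLASS=du; KEL=ma


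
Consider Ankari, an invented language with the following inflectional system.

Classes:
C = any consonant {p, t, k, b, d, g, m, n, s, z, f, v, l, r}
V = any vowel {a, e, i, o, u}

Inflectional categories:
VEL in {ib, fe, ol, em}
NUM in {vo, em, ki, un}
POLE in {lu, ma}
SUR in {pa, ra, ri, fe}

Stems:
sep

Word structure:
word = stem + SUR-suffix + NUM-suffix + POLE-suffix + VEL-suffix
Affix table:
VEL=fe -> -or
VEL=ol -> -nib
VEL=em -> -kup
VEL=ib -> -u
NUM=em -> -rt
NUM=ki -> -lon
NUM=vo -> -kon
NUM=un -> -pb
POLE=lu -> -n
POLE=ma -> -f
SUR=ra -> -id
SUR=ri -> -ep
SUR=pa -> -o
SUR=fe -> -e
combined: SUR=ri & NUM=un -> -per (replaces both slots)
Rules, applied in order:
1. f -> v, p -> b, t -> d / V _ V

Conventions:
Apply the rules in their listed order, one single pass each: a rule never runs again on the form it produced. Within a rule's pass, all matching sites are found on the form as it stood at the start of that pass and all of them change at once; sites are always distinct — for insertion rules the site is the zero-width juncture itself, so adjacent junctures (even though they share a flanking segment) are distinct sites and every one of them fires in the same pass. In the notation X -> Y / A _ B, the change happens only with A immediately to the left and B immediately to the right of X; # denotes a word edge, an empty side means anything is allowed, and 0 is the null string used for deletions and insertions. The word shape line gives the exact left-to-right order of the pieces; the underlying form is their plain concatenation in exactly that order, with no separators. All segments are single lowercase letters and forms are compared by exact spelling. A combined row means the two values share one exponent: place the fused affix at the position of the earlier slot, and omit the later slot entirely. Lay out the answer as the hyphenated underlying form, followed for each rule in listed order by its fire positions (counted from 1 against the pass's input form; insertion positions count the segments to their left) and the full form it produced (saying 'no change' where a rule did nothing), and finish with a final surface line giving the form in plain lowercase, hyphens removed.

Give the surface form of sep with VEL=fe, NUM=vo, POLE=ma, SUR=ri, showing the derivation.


underlying: sep-ep-kon-f-or
1. f -> v, p -> b, t -> d / V _ V: fires at position(s) 3: sebepkonfor
surface: sebepkonfor


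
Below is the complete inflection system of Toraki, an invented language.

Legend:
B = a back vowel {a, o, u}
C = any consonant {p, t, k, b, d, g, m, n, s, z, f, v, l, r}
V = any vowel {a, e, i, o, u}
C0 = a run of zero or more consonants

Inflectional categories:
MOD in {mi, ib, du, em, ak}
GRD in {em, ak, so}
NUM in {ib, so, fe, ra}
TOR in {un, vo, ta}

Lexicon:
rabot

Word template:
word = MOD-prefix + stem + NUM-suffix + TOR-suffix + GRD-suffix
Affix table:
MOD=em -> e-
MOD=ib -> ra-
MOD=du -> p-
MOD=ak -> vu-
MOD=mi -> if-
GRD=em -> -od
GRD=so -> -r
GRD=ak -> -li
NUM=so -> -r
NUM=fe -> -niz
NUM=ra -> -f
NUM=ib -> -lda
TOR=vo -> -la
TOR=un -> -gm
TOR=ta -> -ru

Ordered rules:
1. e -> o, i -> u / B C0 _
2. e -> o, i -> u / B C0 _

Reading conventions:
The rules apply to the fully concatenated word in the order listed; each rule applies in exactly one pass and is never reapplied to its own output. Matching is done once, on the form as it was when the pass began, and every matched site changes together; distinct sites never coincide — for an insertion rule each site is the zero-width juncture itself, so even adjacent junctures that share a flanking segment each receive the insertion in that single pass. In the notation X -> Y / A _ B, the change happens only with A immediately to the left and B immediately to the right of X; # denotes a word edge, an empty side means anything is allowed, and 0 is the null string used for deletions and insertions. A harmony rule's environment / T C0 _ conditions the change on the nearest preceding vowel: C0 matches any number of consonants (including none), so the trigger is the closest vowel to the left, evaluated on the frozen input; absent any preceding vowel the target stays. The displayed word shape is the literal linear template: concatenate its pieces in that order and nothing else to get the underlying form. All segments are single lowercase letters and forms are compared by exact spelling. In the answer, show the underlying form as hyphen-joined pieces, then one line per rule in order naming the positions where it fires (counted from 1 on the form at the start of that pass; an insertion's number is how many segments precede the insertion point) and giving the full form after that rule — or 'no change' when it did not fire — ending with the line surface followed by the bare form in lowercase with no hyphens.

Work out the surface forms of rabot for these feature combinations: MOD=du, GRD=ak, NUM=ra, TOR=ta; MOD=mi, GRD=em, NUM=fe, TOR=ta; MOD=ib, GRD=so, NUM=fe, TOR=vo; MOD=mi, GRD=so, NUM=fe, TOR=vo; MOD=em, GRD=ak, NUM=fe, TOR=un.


cell MOD=du, GRD=ak, NUM=ra, TOR=ta:
underlying: p-rabot-f-ru-li
1. e -> o, i -> u / B C0 _: fires at position(s) 11: prabotfrulu
2. e -> o, i -> u / B C0 _: no change
surface: prabotfrulu

cell MOD=mi, GRD=em, NUM=fe, TOR=ta:
underlying: if-rabot-niz-ru-od
1. e -> o, i -> u / B C0 _: fires at position(s) 9: ifrabotnuzruod
2. e -> o, i -> u / B C0 _: no change
surface: ifrabotnuzruod

cell MOD=ib, GRD=so, NUM=fe, TOR=vo:
underlying: ra-rabot-niz-la-r
1. e -> o, i -> u / B C0 _: fires at position(s) 9: rarabotnuzlar
2. e -> o, i -> u / B C0 _: no change
surface: rarabotnuzlar

cell MOD=mi, GRD=so, NUM=fe, TOR=vo:
underlying: if-rabot-niz-la-r
1. e -> o, i -> u / B C0 _: fires at position(s) 9: ifrabotnuzlar
2. e -> o, i -> u / B C0 _: no change
surface: ifrabotnuzlar

cell MOD=em, GRD=ak, NUM=fe, TOR=un:
underlying: e-rabot-niz-gm-li
1. e -> o, i -> u / B C0 _: fires at position(s) 8: erabotnuzgmli
2. e -> o, i -> u / B C0 _: fires at position(s) 13: erabotnuzgmlu
surface: erabotnuzgmlu


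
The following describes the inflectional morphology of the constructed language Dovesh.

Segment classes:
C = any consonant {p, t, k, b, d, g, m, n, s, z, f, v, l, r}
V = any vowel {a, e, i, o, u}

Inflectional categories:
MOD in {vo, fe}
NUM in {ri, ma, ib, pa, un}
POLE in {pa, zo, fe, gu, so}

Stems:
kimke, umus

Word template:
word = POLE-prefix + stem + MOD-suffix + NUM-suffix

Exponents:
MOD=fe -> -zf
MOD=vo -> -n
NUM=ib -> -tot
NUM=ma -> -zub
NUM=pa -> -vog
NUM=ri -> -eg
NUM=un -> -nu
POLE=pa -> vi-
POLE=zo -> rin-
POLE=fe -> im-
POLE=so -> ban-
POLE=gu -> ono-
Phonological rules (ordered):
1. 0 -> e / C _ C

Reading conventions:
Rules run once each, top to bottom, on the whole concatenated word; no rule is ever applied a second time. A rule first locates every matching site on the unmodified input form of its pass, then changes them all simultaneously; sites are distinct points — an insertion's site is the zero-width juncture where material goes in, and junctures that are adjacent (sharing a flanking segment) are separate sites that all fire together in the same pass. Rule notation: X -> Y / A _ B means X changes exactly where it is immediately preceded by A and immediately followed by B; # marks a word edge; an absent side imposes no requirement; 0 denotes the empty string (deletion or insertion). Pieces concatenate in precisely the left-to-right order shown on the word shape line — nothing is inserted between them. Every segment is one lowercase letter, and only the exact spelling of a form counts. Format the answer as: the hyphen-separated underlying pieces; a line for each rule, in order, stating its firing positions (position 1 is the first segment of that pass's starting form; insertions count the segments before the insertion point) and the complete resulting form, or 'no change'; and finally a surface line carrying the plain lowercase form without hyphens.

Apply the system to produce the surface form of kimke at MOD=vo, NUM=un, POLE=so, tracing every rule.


underlying: ban-kimke-n-nu
1. 0 -> e / C _ C: inserts after position(s) 3, 6, 9: banekimekenenu
surface: banekimekenenu


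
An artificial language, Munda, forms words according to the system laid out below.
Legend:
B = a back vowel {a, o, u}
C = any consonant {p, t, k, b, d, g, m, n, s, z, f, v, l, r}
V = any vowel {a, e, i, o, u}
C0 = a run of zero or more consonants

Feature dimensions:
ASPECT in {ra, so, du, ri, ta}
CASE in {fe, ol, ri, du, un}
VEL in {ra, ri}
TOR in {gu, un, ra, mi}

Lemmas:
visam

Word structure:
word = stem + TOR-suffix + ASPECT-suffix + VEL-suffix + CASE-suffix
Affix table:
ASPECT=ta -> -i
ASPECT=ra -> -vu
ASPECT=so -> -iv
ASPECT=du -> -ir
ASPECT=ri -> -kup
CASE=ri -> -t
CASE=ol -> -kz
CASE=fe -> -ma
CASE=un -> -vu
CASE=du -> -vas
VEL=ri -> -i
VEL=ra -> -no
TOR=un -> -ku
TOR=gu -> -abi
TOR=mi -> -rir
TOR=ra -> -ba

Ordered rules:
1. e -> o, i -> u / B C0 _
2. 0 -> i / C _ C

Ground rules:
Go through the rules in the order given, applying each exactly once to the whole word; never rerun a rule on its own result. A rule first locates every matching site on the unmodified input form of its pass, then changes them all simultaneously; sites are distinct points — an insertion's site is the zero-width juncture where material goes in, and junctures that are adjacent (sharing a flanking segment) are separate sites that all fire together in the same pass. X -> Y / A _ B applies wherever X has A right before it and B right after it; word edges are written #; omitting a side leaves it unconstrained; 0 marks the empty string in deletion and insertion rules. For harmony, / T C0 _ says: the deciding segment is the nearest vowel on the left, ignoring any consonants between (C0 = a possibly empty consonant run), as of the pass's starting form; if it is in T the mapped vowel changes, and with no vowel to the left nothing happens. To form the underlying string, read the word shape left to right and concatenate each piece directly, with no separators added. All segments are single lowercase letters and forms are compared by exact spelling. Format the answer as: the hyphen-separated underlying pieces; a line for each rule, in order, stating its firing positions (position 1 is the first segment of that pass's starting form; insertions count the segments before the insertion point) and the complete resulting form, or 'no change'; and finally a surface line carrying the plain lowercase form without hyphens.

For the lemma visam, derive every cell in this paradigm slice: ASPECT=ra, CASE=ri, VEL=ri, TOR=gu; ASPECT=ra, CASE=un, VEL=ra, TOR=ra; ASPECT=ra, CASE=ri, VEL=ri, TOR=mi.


cell ASPECT=ra, CASE=ri, VEL=ri, TOR=gu:
underlying: visam-abi-vu-i-t
1. e -> o, i -> u / B C0 _: fires at position(s) 8, 11: visamabuvuut
2. 0 -> i / C _ C: no change
surface: visamabuvuut

cell ASPECT=ra, CASE=un, VEL=ra, TOR=ra:
underlying: visam-ba-vu-no-vu
1. e -> o, i -> u / B C0 _: no change
2. 0 -> i / C _ C: inserts after position(s) 5: visamibavunovu
surface: visamibavunovu

cell ASPECT=ra, CASE=ri, VEL=ri, TOR=mi:
underlying: visam-rir-vu-i-t
1. e -> o, i -> u / B C0 _: fires at position(s) 7, 11: visamrurvuut
2. 0 -> i / C _ C: inserts after position(s) 5, 8: visamirurivuut
surface: visamirurivuut


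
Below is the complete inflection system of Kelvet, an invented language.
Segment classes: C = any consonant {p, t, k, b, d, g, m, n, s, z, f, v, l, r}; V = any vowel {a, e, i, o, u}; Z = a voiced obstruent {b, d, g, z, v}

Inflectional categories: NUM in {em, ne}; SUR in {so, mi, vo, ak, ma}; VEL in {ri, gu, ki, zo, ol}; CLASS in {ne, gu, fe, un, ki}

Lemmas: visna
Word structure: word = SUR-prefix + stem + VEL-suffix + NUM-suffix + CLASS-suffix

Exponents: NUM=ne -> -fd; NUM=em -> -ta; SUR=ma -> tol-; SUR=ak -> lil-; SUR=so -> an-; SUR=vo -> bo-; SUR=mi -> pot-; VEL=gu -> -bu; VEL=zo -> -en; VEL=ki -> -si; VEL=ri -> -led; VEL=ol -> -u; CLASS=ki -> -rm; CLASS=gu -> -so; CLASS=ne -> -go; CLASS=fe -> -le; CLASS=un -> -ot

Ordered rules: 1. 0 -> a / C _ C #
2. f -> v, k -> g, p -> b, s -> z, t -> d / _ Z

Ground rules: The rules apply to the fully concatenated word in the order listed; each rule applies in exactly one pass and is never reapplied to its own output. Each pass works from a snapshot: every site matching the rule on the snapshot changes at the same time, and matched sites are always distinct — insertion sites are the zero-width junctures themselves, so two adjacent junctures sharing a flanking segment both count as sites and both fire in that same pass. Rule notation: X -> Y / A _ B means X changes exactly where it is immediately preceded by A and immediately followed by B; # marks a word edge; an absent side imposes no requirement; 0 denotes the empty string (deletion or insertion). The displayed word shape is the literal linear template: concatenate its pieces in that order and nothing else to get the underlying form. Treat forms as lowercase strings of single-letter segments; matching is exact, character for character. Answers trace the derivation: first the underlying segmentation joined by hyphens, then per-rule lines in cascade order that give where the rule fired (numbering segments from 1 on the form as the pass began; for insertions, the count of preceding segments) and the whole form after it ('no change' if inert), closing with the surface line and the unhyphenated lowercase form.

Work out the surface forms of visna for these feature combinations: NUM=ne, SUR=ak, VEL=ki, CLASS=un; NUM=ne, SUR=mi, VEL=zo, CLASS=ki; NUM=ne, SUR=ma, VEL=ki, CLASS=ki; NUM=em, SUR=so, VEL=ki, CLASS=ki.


cell NUM=ne, SUR=ak, VEL=ki, CLASS=un:
underlying: lil-visna-si-fd-ot
1. 0 -> a / C _ C #: no change
2. f -> v, k -> g, p -> b, s -> z, t -> d / _ Z: fires at position(s) 11: lilvisnasivdot
surface: lilvisnasivdot

cell NUM=ne, SUR=mi, VEL=zo, CLASS=ki:
underlying: pot-visna-en-fd-rm
1. 0 -> a / C _ C #: inserts after position(s) 13: potvisnaenfdram
2. f -> v, k -> g, p -> b, s -> z, t -> d / _ Z: fires at position(s) 3, 11: podvisnaenvdram
surface: podvisnaenvdram

cell NUM=ne, SUR=ma, VEL=ki, CLASS=ki:
underlying: tol-visna-si-fd-rm
1. 0 -> a / C _ C #: inserts after position(s) 13: tolvisnasifdram
2. f -> v, k -> g, p -> b, s -> z, t -> d / _ Z: fires at position(s) 11: tolvisnasivdram
surface: tolvisnasivdram

cell NUM=em, SUR=so, VEL=ki, CLASS=ki:
underlying: an-visna-si-ta-rm
1. 0 -> a / C _ C #: inserts after position(s) 12: anvisnasitaram
2. f -> v, k -> g, p -> b, s -> z, t -> d / _ Z: no change
surface: anvisnasitaram


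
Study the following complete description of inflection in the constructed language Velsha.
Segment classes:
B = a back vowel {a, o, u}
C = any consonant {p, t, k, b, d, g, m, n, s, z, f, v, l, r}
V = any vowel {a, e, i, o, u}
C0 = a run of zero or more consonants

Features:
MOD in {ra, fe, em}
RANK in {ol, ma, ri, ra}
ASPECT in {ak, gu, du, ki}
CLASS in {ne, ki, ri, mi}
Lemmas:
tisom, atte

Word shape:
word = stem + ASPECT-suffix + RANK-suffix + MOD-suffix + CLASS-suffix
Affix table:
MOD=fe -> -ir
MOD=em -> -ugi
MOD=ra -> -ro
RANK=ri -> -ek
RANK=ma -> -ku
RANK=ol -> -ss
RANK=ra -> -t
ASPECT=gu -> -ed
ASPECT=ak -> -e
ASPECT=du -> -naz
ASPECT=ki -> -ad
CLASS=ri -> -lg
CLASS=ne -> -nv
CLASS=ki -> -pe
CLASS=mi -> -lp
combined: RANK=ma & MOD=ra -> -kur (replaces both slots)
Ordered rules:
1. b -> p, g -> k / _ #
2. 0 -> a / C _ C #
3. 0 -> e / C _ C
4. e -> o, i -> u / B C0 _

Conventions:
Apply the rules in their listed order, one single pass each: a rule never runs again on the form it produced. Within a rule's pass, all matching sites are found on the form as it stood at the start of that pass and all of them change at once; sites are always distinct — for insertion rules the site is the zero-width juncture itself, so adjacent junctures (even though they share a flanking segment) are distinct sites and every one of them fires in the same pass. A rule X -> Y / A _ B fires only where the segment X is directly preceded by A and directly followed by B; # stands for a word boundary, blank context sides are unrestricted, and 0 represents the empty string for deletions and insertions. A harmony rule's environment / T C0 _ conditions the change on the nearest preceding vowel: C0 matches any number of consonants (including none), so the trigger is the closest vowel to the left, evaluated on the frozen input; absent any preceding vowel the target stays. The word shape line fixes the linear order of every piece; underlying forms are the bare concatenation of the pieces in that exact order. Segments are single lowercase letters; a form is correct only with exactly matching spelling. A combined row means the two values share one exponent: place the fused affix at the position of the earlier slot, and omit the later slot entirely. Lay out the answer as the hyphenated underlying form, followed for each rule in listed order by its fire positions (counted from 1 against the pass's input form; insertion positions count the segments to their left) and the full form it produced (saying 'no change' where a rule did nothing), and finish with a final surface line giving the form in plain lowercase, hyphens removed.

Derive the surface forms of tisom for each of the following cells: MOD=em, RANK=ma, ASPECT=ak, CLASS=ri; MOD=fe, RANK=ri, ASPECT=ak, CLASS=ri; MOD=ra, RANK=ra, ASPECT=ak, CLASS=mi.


cell MOD=em, RANK=ma, ASPECT=ak, CLASS=ri:
underlying: tisom-e-ku-ugi-lg
1. b -> p, g -> k / _ #: fires at position(s) 13: tisomekuugilk
2. 0 -> a / C _ C #: inserts after position(s) 12: tisomekuugilak
3. 0 -> e / C _ C: no change
4. e -> o, i -> u / B C0 _: fires at position(s) 6, 11: tisomokuugulak
surface: tisomokuugulak

cell MOD=fe, RANK=ri, ASPECT=ak, CLASS=ri:
underlying: tisom-e-ek-ir-lg
1. b -> p, g -> k / _ #: fires at position(s) 12: tisomeekirlk
2. 0 -> a / C _ C #: inserts after position(s) 11: tisomeekirlak
3. 0 -> e / C _ C: inserts after position(s) 10: tisomeekirelak
4. e -> o, i -> u / B C0 _: fires at position(s) 6: tisomoekirelak
surface: tisomoekirelak

cell MOD=ra, RANK=ra, ASPECT=ak, CLASS=mi:
underlying: tisom-e-t-ro-lp
1. b -> p, g -> k / _ #: no change
2. 0 -> a / C _ C #: inserts after position(s) 10: tisometrolap
3. 0 -> e / C _ C: inserts after position(s) 7: tisometerolap
4. e -> o, i -> u / B C0 _: fires at position(s) 6: tisomoterolap
surface: tisomoterolap
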